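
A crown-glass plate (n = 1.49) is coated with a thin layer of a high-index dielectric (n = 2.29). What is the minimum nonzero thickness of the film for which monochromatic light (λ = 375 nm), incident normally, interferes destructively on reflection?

Top surface (1.0 → 2.29): reflection off a higher-index medium gives a half-wave phase shift.
Bottom surface (2.29 → 1.49): reflection off a lower-index medium gives no phase shift.
Net: one phase inversion between the two reflected rays.
With one net inversion, destructive interference in reflection requires 2 n t = m λ.
Minimum nonzero at m = 1: t = λ / (2 n) = 375 / (2 × 2.29) = 81.9 nm.

81.9 nm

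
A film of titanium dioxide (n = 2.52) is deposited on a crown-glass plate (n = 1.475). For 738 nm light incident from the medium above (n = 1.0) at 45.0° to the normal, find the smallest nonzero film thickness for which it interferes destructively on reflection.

Ray reflecting at the top interface goes from n = 1.0 toward n = 2.52: a half-wave phase shift.
At the lower boundary (n = 2.52 to n = 1.475) the reflected ray undergoes no phase shift.
Net: one phase inversion between the two reflected rays.
So the condition for destructive reflection is 2 n t cos θ_r = m λ.
Snell's law: 1.0 sin 45.0° = 2.52 sin θ_r → sin θ_r = 0.281, cos θ_r = 0.960.
Minimum nonzero at m = 1: t = λ / (2 n cos θ_r) = 738 / (2 × 2.52 × 0.960) = 153 nm.

153 nm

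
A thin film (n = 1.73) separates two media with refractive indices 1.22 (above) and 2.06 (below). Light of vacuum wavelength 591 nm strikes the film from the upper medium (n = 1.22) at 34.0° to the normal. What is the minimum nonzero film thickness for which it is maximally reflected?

At the upper boundary (n = 1.22 to n = 1.73) the reflected ray undergoes a half-wave phase shift.
At the lower boundary (n = 1.73 to n = 2.06) the reflected ray undergoes a half-wave phase shift.
The two reflections carry the same phase change, so no net offset.
With no net inversion, constructive interference in reflection requires 2 n t cos θ_r = m λ.
Snell's law: 1.22 sin 34.0° = 1.73 sin θ_r → sin θ_r = 0.394, cos θ_r = 0.919.
Minimum nonzero at m = 1: t = λ / (2 n cos θ_r) = 591 / (2 × 1.73 × 0.919) = 186 nm.

186 nm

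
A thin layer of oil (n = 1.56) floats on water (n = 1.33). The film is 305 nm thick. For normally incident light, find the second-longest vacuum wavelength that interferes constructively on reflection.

634 nm

Top surface (1.0 → 1.56): reflection off a higher-index medium gives a half-wave phase shift.
At the lower boundary (n = 1.56 to n = 1.33) the reflected ray undergoes no phase shift.
The two reflections differ by half a wavelength.
For bright reflection here: 2 n t = (m + ½) λ.
λ = 2 n t / (m + ½). The second-longest wavelength is m = 1: λ = 2 × 1.56 × 305 / 1.50 = 634 nm.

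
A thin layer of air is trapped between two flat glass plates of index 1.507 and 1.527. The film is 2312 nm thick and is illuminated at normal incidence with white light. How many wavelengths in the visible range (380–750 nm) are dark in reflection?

6

At the upper boundary (n = 1.507 to n = 1.0) the reflected ray undergoes no phase shift.
At the lower boundary (n = 1.0 to n = 1.527) the reflected ray undergoes a half-wave phase shift.
Net: one phase inversion between the two reflected rays.
With one net inversion, destructive interference in reflection requires 2 n t = m λ.
λ = 2 n t / m = 4624 / m nm.
m=6: 771 nm (IR); m=7: 661 nm (visible); m=8: 578 nm (visible); m=9: 514 nm (visible); m=10: 462 nm (visible); m=11: 420 nm (visible); m=12: 385 nm (visible); m=13: 356 nm (UV).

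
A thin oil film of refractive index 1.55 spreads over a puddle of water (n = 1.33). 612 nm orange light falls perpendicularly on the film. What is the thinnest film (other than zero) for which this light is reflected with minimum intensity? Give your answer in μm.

0.197 μm

Top surface (1.0 → 1.55): reflection off a higher-index medium gives a half-wave phase shift.
Ray reflecting at the bottom interface goes from n = 1.55 toward n = 1.33: no phase shift.
The two reflections differ by half a wavelength.
So the condition for destructive reflection is 2 n t = m λ.
Minimum nonzero at m = 1: t = λ / (2 n) = 612 / (2 × 1.55) = 197 nm.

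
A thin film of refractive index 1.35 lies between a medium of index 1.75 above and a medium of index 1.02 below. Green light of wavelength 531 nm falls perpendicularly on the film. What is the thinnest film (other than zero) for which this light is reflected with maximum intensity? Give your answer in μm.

0.197 μm

Top surface (1.75 → 1.35): reflection off a lower-index medium gives no phase shift.
Bottom surface (1.35 → 1.02): reflection off a lower-index medium gives no phase shift.
Net: no relative phase inversion (both shifts match).
So the condition for constructive reflection is 2 n t = m λ.
Minimum nonzero at m = 1: t = λ / (2 n) = 531 / (2 × 1.35) = 197 nm.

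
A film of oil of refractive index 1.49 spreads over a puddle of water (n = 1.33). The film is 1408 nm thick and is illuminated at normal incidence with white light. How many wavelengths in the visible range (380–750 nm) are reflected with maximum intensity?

Ray reflecting at the top interface goes from n = 1.0 toward n = 1.49: a half-wave phase shift.
Ray reflecting at the bottom interface goes from n = 1.49 toward n = 1.33: no phase shift.
Exactly one π shift → a net half-wave offset.
With one net inversion, constructive interference in reflection requires 2 n t = (m + ½) λ.
λ = 2 n t / (m + ½) = 4196 / (m + ½) nm.
m=5: 763 nm (IR); m=6: 646 nm (visible); m=7: 559 nm (visible); m=8: 494 nm (visible); m=9: 442 nm (visible); m=10: 400 nm (visible); m=11: 365 nm (UV).

5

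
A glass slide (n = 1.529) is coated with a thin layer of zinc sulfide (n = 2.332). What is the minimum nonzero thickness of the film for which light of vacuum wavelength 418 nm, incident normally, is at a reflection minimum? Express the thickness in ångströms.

Ray reflecting at the top interface goes from n = 1.0 toward n = 2.332: a half-wave phase shift.
Bottom surface (2.332 → 1.529): reflection off a lower-index medium gives no phase shift.
Exactly one π shift → a net half-wave offset.
With one net inversion, destructive interference in reflection requires 2 n t = m λ.
Minimum nonzero at m = 1: t = λ / (2 n) = 418 / (2 × 2.332) = 89.6 nm.

896 Å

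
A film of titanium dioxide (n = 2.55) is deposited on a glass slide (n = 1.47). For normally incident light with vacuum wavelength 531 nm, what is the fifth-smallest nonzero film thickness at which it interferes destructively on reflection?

Top surface (1.0 → 2.55): reflection off a higher-index medium gives a half-wave phase shift.
Ray reflecting at the bottom interface goes from n = 2.55 toward n = 1.47: no phase shift.
Net: one phase inversion between the two reflected rays.
So the condition for destructive reflection is 2 n t = m λ.
The fifth-smallest nonzero thickness corresponds to m = 5: t = m λ / (2 n) = 5.00 × 531 / (2 × 2.55) = 521 nm.

521 nm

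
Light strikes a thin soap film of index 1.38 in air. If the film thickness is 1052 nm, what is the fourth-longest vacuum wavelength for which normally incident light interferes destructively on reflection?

Top surface (1.0 → 1.38): reflection off a higher-index medium gives a half-wave phase shift.
Ray reflecting at the bottom interface goes from n = 1.38 toward n = 1.0: no phase shift.
The two reflections differ by half a wavelength.
So the condition for destructive reflection is 2 n t = m λ.
λ = 2 n t / m. The fourth-longest wavelength is m = 4: λ = 2 × 1.38 × 1052 / 4.00 = 726 nm.

726 nm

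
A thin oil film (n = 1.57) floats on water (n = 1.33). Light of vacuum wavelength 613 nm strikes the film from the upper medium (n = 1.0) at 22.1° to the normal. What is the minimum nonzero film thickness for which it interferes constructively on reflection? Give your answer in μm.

0.101 μm

At the upper boundary (n = 1.0 to n = 1.57) the reflected ray undergoes a half-wave phase shift.
At the lower boundary (n = 1.57 to n = 1.33) the reflected ray undergoes no phase shift.
The two reflections differ by half a wavelength.
For maximum reflection here: 2 n t cos θ_r = (m + ½) λ.
Snell's law: 1.0 sin 22.1° = 1.57 sin θ_r → sin θ_r = 0.240, cos θ_r = 0.971.
Minimum at m = 0: t = λ / (4 n cos θ_r) = 613 / (4 × 1.57 × 0.971) = 101 nm.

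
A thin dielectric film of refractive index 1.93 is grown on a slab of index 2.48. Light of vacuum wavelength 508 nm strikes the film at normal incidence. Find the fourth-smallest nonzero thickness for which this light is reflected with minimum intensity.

Ray reflecting at the top interface goes from n = 1.0 toward n = 1.93: a half-wave phase shift.
Bottom surface (1.93 → 2.48): reflection off a higher-index medium gives a half-wave phase shift.
Zero or two π shifts → no net half-wave offset.
For dark reflection here: 2 n t = (m + ½) λ.
The fourth-smallest nonzero thickness corresponds to m = 3: t = (m + ½) λ / (2 n) = 3.50 × 508 / (2 × 1.93) = 461 nm.

461 nm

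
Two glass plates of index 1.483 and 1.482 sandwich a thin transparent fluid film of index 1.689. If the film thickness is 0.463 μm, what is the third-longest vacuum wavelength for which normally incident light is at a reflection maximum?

Top surface (1.483 → 1.689): reflection off a higher-index medium gives a half-wave phase shift.
Bottom surface (1.689 → 1.482): reflection off a lower-index medium gives no phase shift.
Exactly one π shift → a net half-wave offset.
With one net inversion, constructive interference in reflection requires 2 n t = (m + ½) λ.
λ = 2 n t / (m + ½). The third-longest wavelength is m = 2: λ = 2 × 1.689 × 463 / 2.50 = 626 nm.

626 nm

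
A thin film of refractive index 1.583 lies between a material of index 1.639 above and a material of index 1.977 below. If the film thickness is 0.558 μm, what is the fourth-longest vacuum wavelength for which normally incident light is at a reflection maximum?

505 nm

Ray reflecting at the top interface goes from n = 1.639 toward n = 1.583: no phase shift.
Ray reflecting at the bottom interface goes from n = 1.583 toward n = 1.977: a half-wave phase shift.
Exactly one π shift → a net half-wave offset.
For maximum reflection here: 2 n t = (m + ½) λ.
λ = 2 n t / (m + ½). The fourth-longest wavelength is m = 3: λ = 2 × 1.583 × 558 / 3.50 = 505 nm.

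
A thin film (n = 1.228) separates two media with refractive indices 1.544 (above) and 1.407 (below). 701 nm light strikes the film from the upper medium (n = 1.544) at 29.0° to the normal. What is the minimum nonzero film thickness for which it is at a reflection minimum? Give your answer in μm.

Ray reflecting at the top interface goes from n = 1.544 toward n = 1.228: no phase shift.
Bottom surface (1.228 → 1.407): reflection off a higher-index medium gives a half-wave phase shift.
Net: one phase inversion between the two reflected rays.
With one net inversion, destructive interference in reflection requires 2 n t cos θ_r = m λ.
Snell's law: 1.544 sin 29.0° = 1.228 sin θ_r → sin θ_r = 0.610, cos θ_r = 0.793.
Minimum nonzero at m = 1: t = λ / (2 n cos θ_r) = 701 / (2 × 1.228 × 0.793) = 360 nm.

0.360 μm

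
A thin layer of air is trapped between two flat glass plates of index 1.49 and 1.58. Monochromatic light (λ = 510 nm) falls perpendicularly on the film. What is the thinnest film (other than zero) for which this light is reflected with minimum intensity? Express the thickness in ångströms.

At the upper boundary (n = 1.49 to n = 1.0) the reflected ray undergoes no phase shift.
Ray reflecting at the bottom interface goes from n = 1.0 toward n = 1.58: a half-wave phase shift.
Net: one phase inversion between the two reflected rays.
With one net inversion, destructive interference in reflection requires 2 n t = m λ.
Minimum nonzero at m = 1: t = λ / (2 n) = 510 / (2 × 1.0) = 255 nm.

2550 Å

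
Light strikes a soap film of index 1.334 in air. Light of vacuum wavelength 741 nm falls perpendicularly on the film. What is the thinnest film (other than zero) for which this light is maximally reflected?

139 nm

At the upper boundary (n = 1.0 to n = 1.334) the reflected ray undergoes a half-wave phase shift.
Ray reflecting at the bottom interface goes from n = 1.334 toward n = 1.0: no phase shift.
Exactly one π shift → a net half-wave offset.
So the condition for constructive reflection is 2 n t = (m + ½) λ.
Minimum at m = 0: t = λ / (4 n) = 741 / (4 × 1.334) = 139 nm.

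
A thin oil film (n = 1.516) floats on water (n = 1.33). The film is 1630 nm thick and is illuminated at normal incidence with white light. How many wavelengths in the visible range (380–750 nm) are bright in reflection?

6

Top surface (1.0 → 1.516): reflection off a higher-index medium gives a half-wave phase shift.
At the lower boundary (n = 1.516 to n = 1.33) the reflected ray undergoes no phase shift.
The two reflections differ by half a wavelength.
So the condition for constructive reflection is 2 n t = (m + ½) λ.
λ = 2 n t / (m + ½) = 4942 / (m + ½) nm.
m=6: 760 nm (IR); m=7: 659 nm (visible); m=8: 581 nm (visible); m=9: 520 nm (visible); m=10: 471 nm (visible); m=11: 430 nm (visible); m=12: 395 nm (visible); m=13: 366 nm (UV).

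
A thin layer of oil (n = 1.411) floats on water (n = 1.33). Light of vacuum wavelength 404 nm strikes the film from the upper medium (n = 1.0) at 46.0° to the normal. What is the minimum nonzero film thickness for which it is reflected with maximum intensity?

At the upper boundary (n = 1.0 to n = 1.411) the reflected ray undergoes a half-wave phase shift.
Ray reflecting at the bottom interface goes from n = 1.411 toward n = 1.33: no phase shift.
Net: one phase inversion between the two reflected rays.
With one net inversion, constructive interference in reflection requires 2 n t cos θ_r = (m + ½) λ.
Snell's law: 1.0 sin 46.0° = 1.411 sin θ_r → sin θ_r = 0.510, cos θ_r = 0.860.
Minimum at m = 0: t = λ / (4 n cos θ_r) = 404 / (4 × 1.411 × 0.860) = 83.2 nm.

83.2 nm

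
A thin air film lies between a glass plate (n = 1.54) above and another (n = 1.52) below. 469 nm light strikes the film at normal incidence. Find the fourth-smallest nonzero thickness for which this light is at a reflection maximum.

Ray reflecting at the top interface goes from n = 1.54 toward n = 1.0: no phase shift.
At the lower boundary (n = 1.0 to n = 1.52) the reflected ray undergoes a half-wave phase shift.
The two reflections differ by half a wavelength.
For bright reflection here: 2 n t = (m + ½) λ.
The fourth-smallest nonzero thickness corresponds to m = 3: t = (m + ½) λ / (2 n) = 3.50 × 469 / (2 × 1.0) = 821 nm.

821 nm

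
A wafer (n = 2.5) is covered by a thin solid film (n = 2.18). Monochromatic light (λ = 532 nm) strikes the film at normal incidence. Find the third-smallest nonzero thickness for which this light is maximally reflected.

366 nm

Top surface (1.0 → 2.18): reflection off a higher-index medium gives a half-wave phase shift.
Bottom surface (2.18 → 2.5): reflection off a higher-index medium gives a half-wave phase shift.
Net: no relative phase inversion (both shifts match).
With no net inversion, constructive interference in reflection requires 2 n t = m λ.
The third-smallest nonzero thickness corresponds to m = 3: t = m λ / (2 n) = 3.00 × 532 / (2 × 2.18) = 366 nm.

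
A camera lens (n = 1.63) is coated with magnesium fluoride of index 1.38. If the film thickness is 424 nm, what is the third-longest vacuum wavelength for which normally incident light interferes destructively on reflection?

468 nm

Ray reflecting at the top interface goes from n = 1.0 toward n = 1.38: a half-wave phase shift.
Bottom surface (1.38 → 1.63): reflection off a higher-index medium gives a half-wave phase shift.
The two reflections carry the same phase change, so no net offset.
With no net inversion, destructive interference in reflection requires 2 n t = (m + ½) λ.
λ = 2 n t / (m + ½). The third-longest wavelength is m = 2: λ = 2 × 1.38 × 424 / 2.50 = 468 nm.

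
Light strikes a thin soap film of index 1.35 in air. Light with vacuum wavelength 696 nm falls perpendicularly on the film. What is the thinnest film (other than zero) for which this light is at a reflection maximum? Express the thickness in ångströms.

At the upper boundary (n = 1.0 to n = 1.35) the reflected ray undergoes a half-wave phase shift.
Bottom surface (1.35 → 1.0): reflection off a lower-index medium gives no phase shift.
Exactly one π shift → a net half-wave offset.
With one net inversion, constructive interference in reflection requires 2 n t = (m + ½) λ.
Minimum at m = 0: t = λ / (4 n) = 696 / (4 × 1.35) = 129 nm.

1289 Å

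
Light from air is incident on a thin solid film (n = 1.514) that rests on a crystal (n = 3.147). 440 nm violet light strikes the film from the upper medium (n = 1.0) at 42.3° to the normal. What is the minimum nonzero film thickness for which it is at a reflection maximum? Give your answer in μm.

At the upper boundary (n = 1.0 to n = 1.514) the reflected ray undergoes a half-wave phase shift.
At the lower boundary (n = 1.514 to n = 3.147) the reflected ray undergoes a half-wave phase shift.
Net: no relative phase inversion (both shifts match).
With no net inversion, constructive interference in reflection requires 2 n t cos θ_r = m λ.
Snell's law: 1.0 sin 42.3° = 1.514 sin θ_r → sin θ_r = 0.445, cos θ_r = 0.896.
Minimum nonzero at m = 1: t = λ / (2 n cos θ_r) = 440 / (2 × 1.514 × 0.896) = 162 nm.

0.162 μm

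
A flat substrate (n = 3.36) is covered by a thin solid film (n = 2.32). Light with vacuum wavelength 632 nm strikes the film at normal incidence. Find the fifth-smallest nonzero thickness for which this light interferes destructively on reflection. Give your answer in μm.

0.613 μm

At the upper boundary (n = 1.0 to n = 2.32) the reflected ray undergoes a half-wave phase shift.
At the lower boundary (n = 2.32 to n = 3.36) the reflected ray undergoes a half-wave phase shift.
Zero or two π shifts → no net half-wave offset.
With no net inversion, destructive interference in reflection requires 2 n t = (m + ½) λ.
The fifth-smallest nonzero thickness corresponds to m = 4: t = (m + ½) λ / (2 n) = 4.50 × 632 / (2 × 2.32) = 613 nm.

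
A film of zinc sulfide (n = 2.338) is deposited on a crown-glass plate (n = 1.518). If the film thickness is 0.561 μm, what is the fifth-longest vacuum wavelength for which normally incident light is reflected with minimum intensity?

525 nm

Top surface (1.0 → 2.338): reflection off a higher-index medium gives a half-wave phase shift.
Ray reflecting at the bottom interface goes from n = 2.338 toward n = 1.518: no phase shift.
The two reflections differ by half a wavelength.
So the condition for destructive reflection is 2 n t = m λ.
λ = 2 n t / m. The fifth-longest wavelength is m = 5: λ = 2 × 2.338 × 561 / 5.00 = 525 nm.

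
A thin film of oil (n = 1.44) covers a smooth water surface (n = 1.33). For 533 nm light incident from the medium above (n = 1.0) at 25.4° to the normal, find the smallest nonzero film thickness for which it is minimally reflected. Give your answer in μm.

0.194 μm

Ray reflecting at the top interface goes from n = 1.0 toward n = 1.44: a half-wave phase shift.
Ray reflecting at the bottom interface goes from n = 1.44 toward n = 1.33: no phase shift.
Net: one phase inversion between the two reflected rays.
With one net inversion, destructive interference in reflection requires 2 n t cos θ_r = m λ.
Snell's law: 1.0 sin 25.4° = 1.44 sin θ_r → sin θ_r = 0.298, cos θ_r = 0.955.
Minimum nonzero at m = 1: t = λ / (2 n cos θ_r) = 533 / (2 × 1.44 × 0.955) = 194 nm.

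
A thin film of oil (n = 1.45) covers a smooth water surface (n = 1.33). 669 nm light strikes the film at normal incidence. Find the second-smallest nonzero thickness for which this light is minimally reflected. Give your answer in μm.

Top surface (1.0 → 1.45): reflection off a higher-index medium gives a half-wave phase shift.
Bottom surface (1.45 → 1.33): reflection off a lower-index medium gives no phase shift.
The two reflections differ by half a wavelength.
So the condition for destructive reflection is 2 n t = m λ.
The second-smallest nonzero thickness corresponds to m = 2: t = m λ / (2 n) = 2.00 × 669 / (2 × 1.45) = 461 nm.

0.461 μm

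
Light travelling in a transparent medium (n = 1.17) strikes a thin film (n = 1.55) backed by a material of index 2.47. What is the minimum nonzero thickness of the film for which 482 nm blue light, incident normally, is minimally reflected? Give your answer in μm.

0.0777 μm

At the upper boundary (n = 1.17 to n = 1.55) the reflected ray undergoes a half-wave phase shift.
Ray reflecting at the bottom interface goes from n = 1.55 toward n = 2.47: a half-wave phase shift.
Zero or two π shifts → no net half-wave offset.
With no net inversion, destructive interference in reflection requires 2 n t = (m + ½) λ.
Minimum at m = 0: t = λ / (4 n) = 482 / (4 × 1.55) = 77.7 nm.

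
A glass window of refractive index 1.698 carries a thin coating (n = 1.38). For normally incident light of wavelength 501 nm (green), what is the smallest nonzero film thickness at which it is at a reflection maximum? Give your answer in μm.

0.182 μm

At the upper boundary (n = 1.0 to n = 1.38) the reflected ray undergoes a half-wave phase shift.
Bottom surface (1.38 → 1.698): reflection off a higher-index medium gives a half-wave phase shift.
Net: no relative phase inversion (both shifts match).
So the condition for constructive reflection is 2 n t = m λ.
The smallest nonzero thickness corresponds to m = 1: t = m λ / (2 n) = 1.00 × 501 / (2 × 1.38) = 182 nm.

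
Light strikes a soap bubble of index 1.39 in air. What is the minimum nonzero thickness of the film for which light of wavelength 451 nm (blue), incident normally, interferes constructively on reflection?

Ray reflecting at the top interface goes from n = 1.0 toward n = 1.39: a half-wave phase shift.
Ray reflecting at the bottom interface goes from n = 1.39 toward n = 1.0: no phase shift.
Exactly one π shift → a net half-wave offset.
With one net inversion, constructive interference in reflection requires 2 n t = (m + ½) λ.
Minimum at m = 0: t = λ / (4 n) = 451 / (4 × 1.39) = 81.1 nm.

81.1 nm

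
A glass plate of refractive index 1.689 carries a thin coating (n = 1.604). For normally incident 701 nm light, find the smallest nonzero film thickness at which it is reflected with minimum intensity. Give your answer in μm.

0.109 μm

Top surface (1.0 → 1.604): reflection off a higher-index medium gives a half-wave phase shift.
Bottom surface (1.604 → 1.689): reflection off a higher-index medium gives a half-wave phase shift.
The two reflections carry the same phase change, so no net offset.
For weak reflection here: 2 n t = (m + ½) λ.
Minimum at m = 0: t = λ / (4 n) = 701 / (4 × 1.604) = 109 nm.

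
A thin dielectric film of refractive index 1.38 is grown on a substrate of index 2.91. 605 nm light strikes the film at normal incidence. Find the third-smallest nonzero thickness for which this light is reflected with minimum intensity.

Top surface (1.0 → 1.38): reflection off a higher-index medium gives a half-wave phase shift.
Bottom surface (1.38 → 2.91): reflection off a higher-index medium gives a half-wave phase shift.
Net: no relative phase inversion (both shifts match).
So the condition for destructive reflection is 2 n t = (m + ½) λ.
The third-smallest nonzero thickness corresponds to m = 2: t = (m + ½) λ / (2 n) = 2.50 × 605 / (2 × 1.38) = 548 nm.

548 nm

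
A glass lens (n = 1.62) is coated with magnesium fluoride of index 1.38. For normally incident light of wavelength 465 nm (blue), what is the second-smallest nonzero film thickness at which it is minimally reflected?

253 nm

Top surface (1.0 → 1.38): reflection off a higher-index medium gives a half-wave phase shift.
Bottom surface (1.38 → 1.62): reflection off a higher-index medium gives a half-wave phase shift.
Net: no relative phase inversion (both shifts match).
With no net inversion, destructive interference in reflection requires 2 n t = (m + ½) λ.
The second-smallest nonzero thickness corresponds to m = 1: t = (m + ½) λ / (2 n) = 1.50 × 465 / (2 × 1.38) = 253 nm.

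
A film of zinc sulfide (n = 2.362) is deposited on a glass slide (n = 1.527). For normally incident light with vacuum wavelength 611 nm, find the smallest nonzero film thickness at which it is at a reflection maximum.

Top surface (1.0 → 2.362): reflection off a higher-index medium gives a half-wave phase shift.
At the lower boundary (n = 2.362 to n = 1.527) the reflected ray undergoes no phase shift.
The two reflections differ by half a wavelength.
With one net inversion, constructive interference in reflection requires 2 n t = (m + ½) λ.
Minimum at m = 0: t = λ / (4 n) = 611 / (4 × 2.362) = 64.7 nm.

64.7 nm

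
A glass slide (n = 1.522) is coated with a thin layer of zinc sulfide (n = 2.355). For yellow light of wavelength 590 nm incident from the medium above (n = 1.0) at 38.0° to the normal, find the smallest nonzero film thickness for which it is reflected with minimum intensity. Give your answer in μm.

0.130 μm

Ray reflecting at the top interface goes from n = 1.0 toward n = 2.355: a half-wave phase shift.
At the lower boundary (n = 2.355 to n = 1.522) the reflected ray undergoes no phase shift.
The two reflections differ by half a wavelength.
With one net inversion, destructive interference in reflection requires 2 n t cos θ_r = m λ.
Snell's law: 1.0 sin 38.0° = 2.355 sin θ_r → sin θ_r = 0.261, cos θ_r = 0.965.
Minimum nonzero at m = 1: t = λ / (2 n cos θ_r) = 590 / (2 × 2.355 × 0.965) = 130 nm.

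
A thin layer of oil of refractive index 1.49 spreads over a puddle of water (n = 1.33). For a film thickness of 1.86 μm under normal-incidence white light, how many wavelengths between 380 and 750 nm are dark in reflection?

7

Top surface (1.0 → 1.49): reflection off a higher-index medium gives a half-wave phase shift.
At the lower boundary (n = 1.49 to n = 1.33) the reflected ray undergoes no phase shift.
Net: one phase inversion between the two reflected rays.
So the condition for destructive reflection is 2 n t = m λ.
λ = 2 n t / m = 5543 / m nm.
m=7: 792 nm (IR); m=8: 693 nm (visible); m=9: 616 nm (visible); m=10: 554 nm (visible); m=11: 504 nm (visible); m=12: 462 nm (visible); m=13: 426 nm (visible); m=14: 396 nm (visible); m=15: 370 nm (UV).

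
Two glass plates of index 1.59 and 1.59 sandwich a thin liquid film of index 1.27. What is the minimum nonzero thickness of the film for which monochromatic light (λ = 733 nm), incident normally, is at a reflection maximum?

At the upper boundary (n = 1.59 to n = 1.27) the reflected ray undergoes no phase shift.
At the lower boundary (n = 1.27 to n = 1.59) the reflected ray undergoes a half-wave phase shift.
Exactly one π shift → a net half-wave offset.
So the condition for constructive reflection is 2 n t = (m + ½) λ.
Minimum at m = 0: t = λ / (4 n) = 733 / (4 × 1.27) = 144 nm.

144 nm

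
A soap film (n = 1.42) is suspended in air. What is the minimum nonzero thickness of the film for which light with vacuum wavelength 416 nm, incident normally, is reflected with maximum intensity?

73.2 nm

Top surface (1.0 → 1.42): reflection off a higher-index medium gives a half-wave phase shift.
At the lower boundary (n = 1.42 to n = 1.0) the reflected ray undergoes no phase shift.
Exactly one π shift → a net half-wave offset.
For bright reflection here: 2 n t = (m + ½) λ.
Minimum at m = 0: t = λ / (4 n) = 416 / (4 × 1.42) = 73.2 nm.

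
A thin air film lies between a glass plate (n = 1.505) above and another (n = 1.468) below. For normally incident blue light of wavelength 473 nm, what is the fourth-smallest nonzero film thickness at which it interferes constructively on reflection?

Top surface (1.505 → 1.0): reflection off a lower-index medium gives no phase shift.
Bottom surface (1.0 → 1.468): reflection off a higher-index medium gives a half-wave phase shift.
The two reflections differ by half a wavelength.
For strong reflection here: 2 n t = (m + ½) λ.
The fourth-smallest nonzero thickness corresponds to m = 3: t = (m + ½) λ / (2 n) = 3.50 × 473 / (2 × 1.0) = 828 nm.

828 nm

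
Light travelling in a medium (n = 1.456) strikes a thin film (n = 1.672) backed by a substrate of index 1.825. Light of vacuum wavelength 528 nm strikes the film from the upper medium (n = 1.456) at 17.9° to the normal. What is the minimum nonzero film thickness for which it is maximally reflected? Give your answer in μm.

0.164 μm

Top surface (1.456 → 1.672): reflection off a higher-index medium gives a half-wave phase shift.
At the lower boundary (n = 1.672 to n = 1.825) the reflected ray undergoes a half-wave phase shift.
Net: no relative phase inversion (both shifts match).
With no net inversion, constructive interference in reflection requires 2 n t cos θ_r = m λ.
Snell's law: 1.456 sin 17.9° = 1.672 sin θ_r → sin θ_r = 0.268, cos θ_r = 0.964.
Minimum nonzero at m = 1: t = λ / (2 n cos θ_r) = 528 / (2 × 1.672 × 0.964) = 164 nm.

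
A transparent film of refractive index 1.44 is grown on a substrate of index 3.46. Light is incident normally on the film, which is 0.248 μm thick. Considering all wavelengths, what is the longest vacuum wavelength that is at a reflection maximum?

Ray reflecting at the top interface goes from n = 1.0 toward n = 1.44: a half-wave phase shift.
Ray reflecting at the bottom interface goes from n = 1.44 toward n = 3.46: a half-wave phase shift.
Zero or two π shifts → no net half-wave offset.
For bright reflection here: 2 n t = m λ.
λ = 2 n t / m. The longest wavelength is m = 1: λ = 2 × 1.44 × 248 / 1.00 = 714 nm.

714 nm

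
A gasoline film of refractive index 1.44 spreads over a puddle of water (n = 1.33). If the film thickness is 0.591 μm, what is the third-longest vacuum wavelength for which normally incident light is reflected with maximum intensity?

At the upper boundary (n = 1.0 to n = 1.44) the reflected ray undergoes a half-wave phase shift.
At the lower boundary (n = 1.44 to n = 1.33) the reflected ray undergoes no phase shift.
Exactly one π shift → a net half-wave offset.
So the condition for constructive reflection is 2 n t = (m + ½) λ.
λ = 2 n t / (m + ½). The third-longest wavelength is m = 2: λ = 2 × 1.44 × 591 / 2.50 = 681 nm.

681 nm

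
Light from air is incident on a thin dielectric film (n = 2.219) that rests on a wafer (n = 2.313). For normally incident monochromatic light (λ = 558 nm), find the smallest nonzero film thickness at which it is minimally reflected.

62.9 nm

Top surface (1.0 → 2.219): reflection off a higher-index medium gives a half-wave phase shift.
Ray reflecting at the bottom interface goes from n = 2.219 toward n = 2.313: a half-wave phase shift.
Zero or two π shifts → no net half-wave offset.
For dark reflection here: 2 n t = (m + ½) λ.
Minimum at m = 0: t = λ / (4 n) = 558 / (4 × 2.219) = 62.9 nm.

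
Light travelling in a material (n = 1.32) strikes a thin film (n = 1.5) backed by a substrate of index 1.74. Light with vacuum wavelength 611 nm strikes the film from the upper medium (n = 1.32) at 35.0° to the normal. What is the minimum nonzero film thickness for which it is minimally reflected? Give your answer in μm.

Ray reflecting at the top interface goes from n = 1.32 toward n = 1.5: a half-wave phase shift.
At the lower boundary (n = 1.5 to n = 1.74) the reflected ray undergoes a half-wave phase shift.
Zero or two π shifts → no net half-wave offset.
For weak reflection here: 2 n t cos θ_r = (m + ½) λ.
Snell's law: 1.32 sin 35.0° = 1.5 sin θ_r → sin θ_r = 0.505, cos θ_r = 0.863.
Minimum at m = 0: t = λ / (4 n cos θ_r) = 611 / (4 × 1.5 × 0.863) = 118 nm.

0.118 μm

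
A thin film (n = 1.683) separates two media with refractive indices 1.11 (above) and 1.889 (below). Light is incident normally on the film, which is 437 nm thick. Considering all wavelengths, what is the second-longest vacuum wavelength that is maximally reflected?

735 nm

At the upper boundary (n = 1.11 to n = 1.683) the reflected ray undergoes a half-wave phase shift.
At the lower boundary (n = 1.683 to n = 1.889) the reflected ray undergoes a half-wave phase shift.
Net: no relative phase inversion (both shifts match).
So the condition for constructive reflection is 2 n t = m λ.
λ = 2 n t / m. The second-longest wavelength is m = 2: λ = 2 × 1.683 × 437 / 2.00 = 735 nm.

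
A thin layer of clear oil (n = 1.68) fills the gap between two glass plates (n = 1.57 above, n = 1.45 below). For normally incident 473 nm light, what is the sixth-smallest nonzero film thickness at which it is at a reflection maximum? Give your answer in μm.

Top surface (1.57 → 1.68): reflection off a higher-index medium gives a half-wave phase shift.
Ray reflecting at the bottom interface goes from n = 1.68 toward n = 1.45: no phase shift.
The two reflections differ by half a wavelength.
With one net inversion, constructive interference in reflection requires 2 n t = (m + ½) λ.
The sixth-smallest nonzero thickness corresponds to m = 5: t = (m + ½) λ / (2 n) = 5.50 × 473 / (2 × 1.68) = 774 nm.

0.774 μm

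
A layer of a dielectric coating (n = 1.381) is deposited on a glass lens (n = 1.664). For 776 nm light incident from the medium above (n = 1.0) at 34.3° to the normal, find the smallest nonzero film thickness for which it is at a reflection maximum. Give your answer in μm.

At the upper boundary (n = 1.0 to n = 1.381) the reflected ray undergoes a half-wave phase shift.
Bottom surface (1.381 → 1.664): reflection off a higher-index medium gives a half-wave phase shift.
The two reflections carry the same phase change, so no net offset.
For strong reflection here: 2 n t cos θ_r = m λ.
Snell's law: 1.0 sin 34.3° = 1.381 sin θ_r → sin θ_r = 0.408, cos θ_r = 0.913.
Minimum nonzero at m = 1: t = λ / (2 n cos θ_r) = 776 / (2 × 1.381 × 0.913) = 308 nm.

0.308 μm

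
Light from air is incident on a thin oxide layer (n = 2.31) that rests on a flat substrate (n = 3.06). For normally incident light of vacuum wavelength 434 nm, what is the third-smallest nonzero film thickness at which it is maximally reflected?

282 nm

At the upper boundary (n = 1.0 to n = 2.31) the reflected ray undergoes a half-wave phase shift.
Bottom surface (2.31 → 3.06): reflection off a higher-index medium gives a half-wave phase shift.
Zero or two π shifts → no net half-wave offset.
With no net inversion, constructive interference in reflection requires 2 n t = m λ.
The third-smallest nonzero thickness corresponds to m = 3: t = m λ / (2 n) = 3.00 × 434 / (2 × 2.31) = 282 nm.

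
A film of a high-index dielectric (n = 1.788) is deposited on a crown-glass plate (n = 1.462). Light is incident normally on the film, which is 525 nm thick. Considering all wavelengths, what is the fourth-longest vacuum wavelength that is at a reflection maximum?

At the upper boundary (n = 1.0 to n = 1.788) the reflected ray undergoes a half-wave phase shift.
Bottom surface (1.788 → 1.462): reflection off a lower-index medium gives no phase shift.
The two reflections differ by half a wavelength.
With one net inversion, constructive interference in reflection requires 2 n t = (m + ½) λ.
λ = 2 n t / (m + ½). The fourth-longest wavelength is m = 3: λ = 2 × 1.788 × 525 / 3.50 = 536 nm.

536 nm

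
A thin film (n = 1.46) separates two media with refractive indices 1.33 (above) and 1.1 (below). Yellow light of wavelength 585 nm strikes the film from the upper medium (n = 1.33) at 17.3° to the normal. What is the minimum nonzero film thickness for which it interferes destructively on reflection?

208 nm

Ray reflecting at the top interface goes from n = 1.33 toward n = 1.46: a half-wave phase shift.
Ray reflecting at the bottom interface goes from n = 1.46 toward n = 1.1: no phase shift.
Exactly one π shift → a net half-wave offset.
For dark reflection here: 2 n t cos θ_r = m λ.
Snell's law: 1.33 sin 17.3° = 1.46 sin θ_r → sin θ_r = 0.271, cos θ_r = 0.963.
Minimum nonzero at m = 1: t = λ / (2 n cos θ_r) = 585 / (2 × 1.46 × 0.963) = 208 nm.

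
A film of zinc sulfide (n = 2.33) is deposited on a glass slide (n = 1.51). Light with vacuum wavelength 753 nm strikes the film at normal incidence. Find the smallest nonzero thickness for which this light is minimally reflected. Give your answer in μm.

0.162 μm

Ray reflecting at the top interface goes from n = 1.0 toward n = 2.33: a half-wave phase shift.
At the lower boundary (n = 2.33 to n = 1.51) the reflected ray undergoes no phase shift.
Net: one phase inversion between the two reflected rays.
For weak reflection here: 2 n t = m λ.
The smallest nonzero thickness corresponds to m = 1: t = m λ / (2 n) = 1.00 × 753 / (2 × 2.33) = 162 nm.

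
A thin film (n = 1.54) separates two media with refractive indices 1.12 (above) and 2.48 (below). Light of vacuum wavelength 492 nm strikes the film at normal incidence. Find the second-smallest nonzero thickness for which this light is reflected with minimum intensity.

At the upper boundary (n = 1.12 to n = 1.54) the reflected ray undergoes a half-wave phase shift.
Ray reflecting at the bottom interface goes from n = 1.54 toward n = 2.48: a half-wave phase shift.
The two reflections carry the same phase change, so no net offset.
With no net inversion, destructive interference in reflection requires 2 n t = (m + ½) λ.
The second-smallest nonzero thickness corresponds to m = 1: t = (m + ½) λ / (2 n) = 1.50 × 492 / (2 × 1.54) = 240 nm.

240 nm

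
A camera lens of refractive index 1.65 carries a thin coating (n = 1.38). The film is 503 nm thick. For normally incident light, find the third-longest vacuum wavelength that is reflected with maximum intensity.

463 nm

Top surface (1.0 → 1.38): reflection off a higher-index medium gives a half-wave phase shift.
Ray reflecting at the bottom interface goes from n = 1.38 toward n = 1.65: a half-wave phase shift.
Zero or two π shifts → no net half-wave offset.
With no net inversion, constructive interference in reflection requires 2 n t = m λ.
λ = 2 n t / m. The third-longest wavelength is m = 3: λ = 2 × 1.38 × 503 / 3.00 = 463 nm.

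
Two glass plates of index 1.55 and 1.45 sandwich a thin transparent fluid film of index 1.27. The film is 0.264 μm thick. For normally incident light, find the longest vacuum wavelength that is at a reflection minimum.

Top surface (1.55 → 1.27): reflection off a lower-index medium gives no phase shift.
Ray reflecting at the bottom interface goes from n = 1.27 toward n = 1.45: a half-wave phase shift.
Net: one phase inversion between the two reflected rays.
For dark reflection here: 2 n t = m λ.
λ = 2 n t / m. The longest wavelength is m = 1: λ = 2 × 1.27 × 264 / 1.00 = 671 nm.

671 nm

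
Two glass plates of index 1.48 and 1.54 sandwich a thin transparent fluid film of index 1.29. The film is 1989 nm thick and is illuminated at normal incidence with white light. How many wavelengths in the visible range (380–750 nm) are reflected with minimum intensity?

7

At the upper boundary (n = 1.48 to n = 1.29) the reflected ray undergoes no phase shift.
At the lower boundary (n = 1.29 to n = 1.54) the reflected ray undergoes a half-wave phase shift.
Net: one phase inversion between the two reflected rays.
With one net inversion, destructive interference in reflection requires 2 n t = m λ.
λ = 2 n t / m = 5132 / m nm.
m=6: 855 nm (IR); m=7: 733 nm (visible); m=8: 641 nm (visible); m=9: 570 nm (visible); m=10: 513 nm (visible); m=11: 467 nm (visible); m=12: 428 nm (visible); m=13: 395 nm (visible); m=14: 367 nm (UV).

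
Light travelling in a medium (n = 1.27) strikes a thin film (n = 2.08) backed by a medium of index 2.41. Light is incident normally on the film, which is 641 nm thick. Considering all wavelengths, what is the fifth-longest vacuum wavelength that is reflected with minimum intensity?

593 nm

Ray reflecting at the top interface goes from n = 1.27 toward n = 2.08: a half-wave phase shift.
At the lower boundary (n = 2.08 to n = 2.41) the reflected ray undergoes a half-wave phase shift.
The two reflections carry the same phase change, so no net offset.
For dark reflection here: 2 n t = (m + ½) λ.
λ = 2 n t / (m + ½). The fifth-longest wavelength is m = 4: λ = 2 × 2.08 × 641 / 4.50 = 593 nm.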